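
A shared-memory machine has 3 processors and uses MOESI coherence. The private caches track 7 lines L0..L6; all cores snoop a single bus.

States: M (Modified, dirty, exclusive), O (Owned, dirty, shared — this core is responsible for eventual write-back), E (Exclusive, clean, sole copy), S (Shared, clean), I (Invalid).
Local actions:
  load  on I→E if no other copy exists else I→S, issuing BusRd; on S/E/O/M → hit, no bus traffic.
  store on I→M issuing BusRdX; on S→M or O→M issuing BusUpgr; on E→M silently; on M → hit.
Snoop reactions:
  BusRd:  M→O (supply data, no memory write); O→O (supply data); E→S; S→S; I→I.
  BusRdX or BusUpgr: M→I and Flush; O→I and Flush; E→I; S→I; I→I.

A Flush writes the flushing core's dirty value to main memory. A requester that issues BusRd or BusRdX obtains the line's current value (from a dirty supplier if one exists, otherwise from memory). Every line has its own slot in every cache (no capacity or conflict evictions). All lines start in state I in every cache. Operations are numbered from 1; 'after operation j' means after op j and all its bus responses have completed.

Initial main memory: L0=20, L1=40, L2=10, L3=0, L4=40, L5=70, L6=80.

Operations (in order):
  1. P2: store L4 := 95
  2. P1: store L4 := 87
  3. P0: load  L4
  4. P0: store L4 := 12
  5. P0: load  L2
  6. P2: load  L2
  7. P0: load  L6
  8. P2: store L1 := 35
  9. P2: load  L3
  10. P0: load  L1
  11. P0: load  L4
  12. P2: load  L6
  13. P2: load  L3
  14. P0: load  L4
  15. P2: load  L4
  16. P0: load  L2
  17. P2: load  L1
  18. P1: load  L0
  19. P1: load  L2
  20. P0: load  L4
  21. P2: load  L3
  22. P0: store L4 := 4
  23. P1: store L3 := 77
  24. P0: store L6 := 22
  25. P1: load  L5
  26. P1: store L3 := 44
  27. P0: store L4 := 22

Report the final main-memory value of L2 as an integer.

  op1 P2: store L4 := 95 → I/I/M on L4; bus BusRdX; mem=40
  op2 P1: store L4 := 87 → I/M/I on L4; bus BusRdX Flush; mem=95
  op3 P0: load  L4 → S/O/I on L4; bus BusRd; mem=95
  op4 P0: store L4 := 12 → M/I/I on L4; bus BusUpgr Flush; mem=87
  op5 P0: load  L2 → E/I/I on L2; bus BusRd; mem=10
  op6 P2: load  L2 → S/I/S on L2; bus BusRd; mem=10
  op7 P0: load  L6 → E/I/I on L6; bus BusRd; mem=80
  op8 P2: store L1 := 35 → I/I/M on L1; bus BusRdX; mem=40
  op9 P2: load  L3 → I/I/E on L3; bus BusRd; mem=0
  op10 P0: load  L1 → S/I/O on L1; bus BusRd; mem=40
  op11 P0: load  L4 → M/I/I on L4; bus (none); mem=87
  op12 P2: load  L6 → S/I/S on L6; bus BusRd; mem=80
  op13 P2: load  L3 → I/I/E on L3; bus (none); mem=0
  op14 P0: load  L4 → M/I/I on L4; bus (none); mem=87
  op15 P2: load  L4 → O/I/S on L4; bus BusRd; mem=87
  op16 P0: load  L2 → S/I/S on L2; bus (none); mem=10
  op17 P2: load  L1 → S/I/O on L1; bus (none); mem=40
  op18 P1: load  L0 → I/E/I on L0; bus BusRd; mem=20
  op19 P1: load  L2 → S/S/S on L2; bus BusRd; mem=10
  op20 P0: load  L4 → O/I/S on L4; bus (none); mem=87
  op21 P2: load  L3 → I/I/E on L3; bus (none); mem=0
  op22 P0: store L4 := 4 → M/I/I on L4; bus BusUpgr; mem=87
  op23 P1: store L3 := 77 → I/M/I on L3; bus BusRdX; mem=0
  op24 P0: store L6 := 22 → M/I/I on L6; bus BusUpgr; mem=80
  op25 P1: load  L5 → I/E/I on L5; bus BusRd; mem=70
  op26 P1: store L3 := 44 → I/M/I on L3; bus (none); mem=0
  op27 P0: store L4 := 22 → M/I/I on L4; bus (none); mem=87

memory[L2] = 10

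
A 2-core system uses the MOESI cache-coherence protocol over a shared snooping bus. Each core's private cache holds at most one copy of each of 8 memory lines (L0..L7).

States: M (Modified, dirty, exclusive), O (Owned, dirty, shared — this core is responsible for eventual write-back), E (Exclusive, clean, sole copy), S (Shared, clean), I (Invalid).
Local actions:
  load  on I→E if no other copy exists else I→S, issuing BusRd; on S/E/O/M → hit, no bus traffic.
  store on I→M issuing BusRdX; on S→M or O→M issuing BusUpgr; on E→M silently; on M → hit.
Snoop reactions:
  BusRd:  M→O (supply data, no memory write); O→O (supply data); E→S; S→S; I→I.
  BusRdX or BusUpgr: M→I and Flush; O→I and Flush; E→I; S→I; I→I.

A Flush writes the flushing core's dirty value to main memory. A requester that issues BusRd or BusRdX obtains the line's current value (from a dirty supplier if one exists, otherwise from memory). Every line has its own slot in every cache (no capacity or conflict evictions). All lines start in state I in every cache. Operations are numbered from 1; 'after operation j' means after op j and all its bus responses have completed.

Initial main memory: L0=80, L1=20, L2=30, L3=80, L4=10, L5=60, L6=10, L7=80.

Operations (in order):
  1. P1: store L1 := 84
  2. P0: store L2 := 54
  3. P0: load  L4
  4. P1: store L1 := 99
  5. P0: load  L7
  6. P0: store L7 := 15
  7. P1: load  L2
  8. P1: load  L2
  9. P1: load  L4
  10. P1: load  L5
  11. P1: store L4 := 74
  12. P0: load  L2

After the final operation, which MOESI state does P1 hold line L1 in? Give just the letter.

state = M

step 1: P1: store L1 := 84  ⟶  IM  (L1)  txn=BusRdX  M[L1]=20
step 2: P0: store L2 := 54  ⟶  MI  (L2)  txn=BusRdX  M[L2]=30
step 3: P0: load  L4  ⟶  EI  (L4)  txn=BusRd  M[L4]=10
step 4: P1: store L1 := 99  ⟶  IM  (L1)  txn=∅  M[L1]=20
step 5: P0: load  L7  ⟶  EI  (L7)  txn=BusRd  M[L7]=80
step 6: P0: store L7 := 15  ⟶  MI  (L7)  txn=∅  M[L7]=80
step 7: P1: load  L2  ⟶  OS  (L2)  txn=BusRd  M[L2]=30
step 8: P1: load  L2  ⟶  OS  (L2)  txn=∅  M[L2]=30
step 9: P1: load  L4  ⟶  SS  (L4)  txn=BusRd  M[L4]=10
step 10: P1: load  L5  ⟶  IE  (L5)  txn=BusRd  M[L5]=60
step 11: P1: store L4 := 74  ⟶  IM  (L4)  txn=BusUpgr  M[L4]=10
step 12: P0: load  L2  ⟶  OS  (L2)  txn=∅  M[L2]=30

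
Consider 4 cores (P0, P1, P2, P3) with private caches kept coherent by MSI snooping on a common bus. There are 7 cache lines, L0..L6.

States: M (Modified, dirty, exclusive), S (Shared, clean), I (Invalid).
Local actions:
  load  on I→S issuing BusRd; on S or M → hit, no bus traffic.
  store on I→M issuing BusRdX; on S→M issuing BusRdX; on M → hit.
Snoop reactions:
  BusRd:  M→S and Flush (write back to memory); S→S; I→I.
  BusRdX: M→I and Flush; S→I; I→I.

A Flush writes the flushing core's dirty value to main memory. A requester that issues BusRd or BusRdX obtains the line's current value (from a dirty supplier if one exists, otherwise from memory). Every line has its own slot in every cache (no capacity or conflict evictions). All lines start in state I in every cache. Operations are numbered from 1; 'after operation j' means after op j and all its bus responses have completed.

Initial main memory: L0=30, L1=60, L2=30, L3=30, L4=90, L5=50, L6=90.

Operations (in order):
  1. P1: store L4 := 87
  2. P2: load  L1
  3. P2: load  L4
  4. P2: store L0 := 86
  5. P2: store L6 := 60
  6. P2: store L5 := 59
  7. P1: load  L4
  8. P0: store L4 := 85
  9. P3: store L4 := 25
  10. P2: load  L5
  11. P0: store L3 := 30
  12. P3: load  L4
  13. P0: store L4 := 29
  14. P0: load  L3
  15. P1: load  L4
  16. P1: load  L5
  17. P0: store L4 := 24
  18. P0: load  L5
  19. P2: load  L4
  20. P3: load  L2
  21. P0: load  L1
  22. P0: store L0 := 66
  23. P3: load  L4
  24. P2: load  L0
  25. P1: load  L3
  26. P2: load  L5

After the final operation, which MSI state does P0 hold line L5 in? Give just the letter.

state = S

step 1: P1: store L4 := 87  ⟶  IMII  (L4)  txn=BusRdX  M[L4]=90
step 2: P2: load  L1  ⟶  IISI  (L1)  txn=BusRd  M[L1]=60
step 3: P2: load  L4  ⟶  ISSI  (L4)  txn=BusRd+Flush  M[L4]=87
step 4: P2: store L0 := 86  ⟶  IIMI  (L0)  txn=BusRdX  M[L0]=30
step 5: P2: store L6 := 60  ⟶  IIMI  (L6)  txn=BusRdX  M[L6]=90
step 6: P2: store L5 := 59  ⟶  IIMI  (L5)  txn=BusRdX  M[L5]=50
step 7: P1: load  L4  ⟶  ISSI  (L4)  txn=∅  M[L4]=87
step 8: P0: store L4 := 85  ⟶  MIII  (L4)  txn=BusRdX  M[L4]=87
step 9: P3: store L4 := 25  ⟶  IIIM  (L4)  txn=BusRdX+Flush  M[L4]=85
step 10: P2: load  L5  ⟶  IIMI  (L5)  txn=∅  M[L5]=50
step 11: P0: store L3 := 30  ⟶  MIII  (L3)  txn=BusRdX  M[L3]=30
step 12: P3: load  L4  ⟶  IIIM  (L4)  txn=∅  M[L4]=85
step 13: P0: store L4 := 29  ⟶  MIII  (L4)  txn=BusRdX+Flush  M[L4]=25
step 14: P0: load  L3  ⟶  MIII  (L3)  txn=∅  M[L3]=30
step 15: P1: load  L4  ⟶  SSII  (L4)  txn=BusRd+Flush  M[L4]=29
step 16: P1: load  L5  ⟶  ISSI  (L5)  txn=BusRd+Flush  M[L5]=59
step 17: P0: store L4 := 24  ⟶  MIII  (L4)  txn=BusRdX  M[L4]=29
step 18: P0: load  L5  ⟶  SSSI  (L5)  txn=BusRd  M[L5]=59
step 19: P2: load  L4  ⟶  SISI  (L4)  txn=BusRd+Flush  M[L4]=24
step 20: P3: load  L2  ⟶  IIIS  (L2)  txn=BusRd  M[L2]=30
step 21: P0: load  L1  ⟶  SISI  (L1)  txn=BusRd  M[L1]=60
step 22: P0: store L0 := 66  ⟶  MIII  (L0)  txn=BusRdX+Flush  M[L0]=86
step 23: P3: load  L4  ⟶  SISS  (L4)  txn=BusRd  M[L4]=24
step 24: P2: load  L0  ⟶  SISI  (L0)  txn=BusRd+Flush  M[L0]=66
step 25: P1: load  L3  ⟶  SSII  (L3)  txn=BusRd+Flush  M[L3]=30
step 26: P2: load  L5  ⟶  SSSI  (L5)  txn=∅  M[L5]=59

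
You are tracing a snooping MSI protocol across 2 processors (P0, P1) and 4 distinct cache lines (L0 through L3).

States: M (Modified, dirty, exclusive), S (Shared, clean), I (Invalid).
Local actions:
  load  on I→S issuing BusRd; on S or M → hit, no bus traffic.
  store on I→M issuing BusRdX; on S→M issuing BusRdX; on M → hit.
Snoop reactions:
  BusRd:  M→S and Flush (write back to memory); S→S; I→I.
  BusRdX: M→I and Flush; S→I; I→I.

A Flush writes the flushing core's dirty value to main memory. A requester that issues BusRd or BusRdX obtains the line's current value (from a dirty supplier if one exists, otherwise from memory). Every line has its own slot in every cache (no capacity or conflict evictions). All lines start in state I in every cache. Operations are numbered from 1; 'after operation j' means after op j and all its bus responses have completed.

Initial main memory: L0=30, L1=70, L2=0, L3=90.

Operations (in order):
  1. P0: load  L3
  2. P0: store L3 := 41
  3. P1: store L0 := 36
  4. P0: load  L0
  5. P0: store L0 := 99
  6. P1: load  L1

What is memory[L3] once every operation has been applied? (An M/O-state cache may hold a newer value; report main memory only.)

[1] P0: load  L3 | P0:S(90), P1:I | bus: BusRd
[2] P0: store L3 := 41 | P0:M(41), P1:I | bus: BusRdX
[3] P1: store L0 := 36 | P0:I, P1:M(36) | bus: BusRdX
[4] P0: load  L0 | P0:S(36), P1:S(36) | bus: BusRd,Flush
[5] P0: store L0 := 99 | P0:M(99), P1:I | bus: BusRdX
[6] P1: load  L1 | P0:I, P1:S(70) | bus: BusRd

memory[L3] = 90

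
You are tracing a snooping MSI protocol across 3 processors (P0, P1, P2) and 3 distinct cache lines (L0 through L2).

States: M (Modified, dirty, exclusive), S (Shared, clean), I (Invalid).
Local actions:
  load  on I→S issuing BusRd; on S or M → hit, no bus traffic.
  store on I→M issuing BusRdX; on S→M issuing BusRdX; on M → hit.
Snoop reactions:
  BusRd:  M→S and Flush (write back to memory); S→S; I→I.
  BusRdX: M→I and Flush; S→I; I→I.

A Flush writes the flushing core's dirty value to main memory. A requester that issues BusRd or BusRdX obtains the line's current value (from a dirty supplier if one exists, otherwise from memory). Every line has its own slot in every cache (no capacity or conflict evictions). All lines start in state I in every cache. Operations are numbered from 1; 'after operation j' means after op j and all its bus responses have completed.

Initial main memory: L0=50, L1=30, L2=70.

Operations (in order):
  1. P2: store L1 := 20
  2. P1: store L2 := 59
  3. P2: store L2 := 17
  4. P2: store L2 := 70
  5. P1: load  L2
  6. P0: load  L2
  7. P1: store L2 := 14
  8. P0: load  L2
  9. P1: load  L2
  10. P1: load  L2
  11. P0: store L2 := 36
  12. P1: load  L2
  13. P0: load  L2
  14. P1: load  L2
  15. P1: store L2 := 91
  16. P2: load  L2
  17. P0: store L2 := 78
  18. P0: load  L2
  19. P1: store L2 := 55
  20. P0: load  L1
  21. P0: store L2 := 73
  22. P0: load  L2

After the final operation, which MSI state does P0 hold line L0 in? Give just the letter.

state = I

1. P2: store L1 := 20  bus=[BusRdX]  L1: P0=I P1=I P2=M  mem[L1]=30
2. P1: store L2 := 59  bus=[BusRdX]  L2: P0=I P1=M P2=I  mem[L2]=70
3. P2: store L2 := 17  bus=[BusRdX,Flush]  L2: P0=I P1=I P2=M  mem[L2]=59
4. P2: store L2 := 70  bus=[-]  L2: P0=I P1=I P2=M  mem[L2]=59
5. P1: load  L2  bus=[BusRd,Flush]  L2: P0=I P1=S P2=S  mem[L2]=70
6. P0: load  L2  bus=[BusRd]  L2: P0=S P1=S P2=S  mem[L2]=70
7. P1: store L2 := 14  bus=[BusRdX]  L2: P0=I P1=M P2=I  mem[L2]=70
8. P0: load  L2  bus=[BusRd,Flush]  L2: P0=S P1=S P2=I  mem[L2]=14
9. P1: load  L2  bus=[-]  L2: P0=S P1=S P2=I  mem[L2]=14
10. P1: load  L2  bus=[-]  L2: P0=S P1=S P2=I  mem[L2]=14
11. P0: store L2 := 36  bus=[BusRdX]  L2: P0=M P1=I P2=I  mem[L2]=14
12. P1: load  L2  bus=[BusRd,Flush]  L2: P0=S P1=S P2=I  mem[L2]=36
13. P0: load  L2  bus=[-]  L2: P0=S P1=S P2=I  mem[L2]=36
14. P1: load  L2  bus=[-]  L2: P0=S P1=S P2=I  mem[L2]=36
15. P1: store L2 := 91  bus=[BusRdX]  L2: P0=I P1=M P2=I  mem[L2]=36
16. P2: load  L2  bus=[BusRd,Flush]  L2: P0=I P1=S P2=S  mem[L2]=91
17. P0: store L2 := 78  bus=[BusRdX]  L2: P0=M P1=I P2=I  mem[L2]=91
18. P0: load  L2  bus=[-]  L2: P0=M P1=I P2=I  mem[L2]=91
19. P1: store L2 := 55  bus=[BusRdX,Flush]  L2: P0=I P1=M P2=I  mem[L2]=78
20. P0: load  L1  bus=[BusRd,Flush]  L1: P0=S P1=I P2=S  mem[L1]=20
21. P0: store L2 := 73  bus=[BusRdX,Flush]  L2: P0=M P1=I P2=I  mem[L2]=55
22. P0: load  L2  bus=[-]  L2: P0=M P1=I P2=I  mem[L2]=55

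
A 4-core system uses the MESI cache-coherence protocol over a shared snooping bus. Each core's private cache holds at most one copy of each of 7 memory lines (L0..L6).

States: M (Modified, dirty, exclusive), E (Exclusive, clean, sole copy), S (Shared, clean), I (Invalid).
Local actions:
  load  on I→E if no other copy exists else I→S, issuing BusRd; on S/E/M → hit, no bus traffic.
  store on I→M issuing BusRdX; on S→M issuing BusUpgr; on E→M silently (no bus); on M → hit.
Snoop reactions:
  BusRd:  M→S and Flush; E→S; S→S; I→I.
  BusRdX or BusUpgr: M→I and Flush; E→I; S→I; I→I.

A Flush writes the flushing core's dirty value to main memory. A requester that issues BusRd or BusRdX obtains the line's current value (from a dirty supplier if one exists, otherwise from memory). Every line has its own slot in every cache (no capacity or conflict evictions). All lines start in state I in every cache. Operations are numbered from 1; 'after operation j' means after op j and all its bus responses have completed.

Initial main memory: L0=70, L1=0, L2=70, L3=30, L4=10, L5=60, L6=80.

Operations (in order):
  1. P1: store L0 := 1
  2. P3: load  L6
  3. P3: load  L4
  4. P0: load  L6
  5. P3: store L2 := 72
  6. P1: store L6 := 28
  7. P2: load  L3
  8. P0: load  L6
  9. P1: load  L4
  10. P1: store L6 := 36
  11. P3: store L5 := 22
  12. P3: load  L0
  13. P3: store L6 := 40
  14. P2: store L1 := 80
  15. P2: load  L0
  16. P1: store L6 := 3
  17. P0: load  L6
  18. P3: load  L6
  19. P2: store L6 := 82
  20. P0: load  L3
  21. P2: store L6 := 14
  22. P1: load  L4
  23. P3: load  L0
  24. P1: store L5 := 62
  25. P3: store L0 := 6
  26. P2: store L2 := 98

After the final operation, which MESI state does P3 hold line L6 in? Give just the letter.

state = I

[1] P1: store L0 := 1 | P0:I, P1:M(1), P2:I, P3:I | bus: BusRdX
[2] P3: load  L6 | P0:I, P1:I, P2:I, P3:E(80) | bus: BusRd
[3] P3: load  L4 | P0:I, P1:I, P2:I, P3:E(10) | bus: BusRd
[4] P0: load  L6 | P0:S(80), P1:I, P2:I, P3:S(80) | bus: BusRd
[5] P3: store L2 := 72 | P0:I, P1:I, P2:I, P3:M(72) | bus: BusRdX
[6] P1: store L6 := 28 | P0:I, P1:M(28), P2:I, P3:I | bus: BusRdX
[7] P2: load  L3 | P0:I, P1:I, P2:E(30), P3:I | bus: BusRd
[8] P0: load  L6 | P0:S(28), P1:S(28), P2:I, P3:I | bus: BusRd,Flush
[9] P1: load  L4 | P0:I, P1:S(10), P2:I, P3:S(10) | bus: BusRd
[10] P1: store L6 := 36 | P0:I, P1:M(36), P2:I, P3:I | bus: BusUpgr
[11] P3: store L5 := 22 | P0:I, P1:I, P2:I, P3:M(22) | bus: BusRdX
[12] P3: load  L0 | P0:I, P1:S(1), P2:I, P3:S(1) | bus: BusRd,Flush
[13] P3: store L6 := 40 | P0:I, P1:I, P2:I, P3:M(40) | bus: BusRdX,Flush
[14] P2: store L1 := 80 | P0:I, P1:I, P2:M(80), P3:I | bus: BusRdX
[15] P2: load  L0 | P0:I, P1:S(1), P2:S(1), P3:S(1) | bus: BusRd
[16] P1: store L6 := 3 | P0:I, P1:M(3), P2:I, P3:I | bus: BusRdX,Flush
[17] P0: load  L6 | P0:S(3), P1:S(3), P2:I, P3:I | bus: BusRd,Flush
[18] P3: load  L6 | P0:S(3), P1:S(3), P2:I, P3:S(3) | bus: BusRd
[19] P2: store L6 := 82 | P0:I, P1:I, P2:M(82), P3:I | bus: BusRdX
[20] P0: load  L3 | P0:S(30), P1:I, P2:S(30), P3:I | bus: BusRd
[21] P2: store L6 := 14 | P0:I, P1:I, P2:M(14), P3:I | bus: none
[22] P1: load  L4 | P0:I, P1:S(10), P2:I, P3:S(10) | bus: none
[23] P3: load  L0 | P0:I, P1:S(1), P2:S(1), P3:S(1) | bus: none
[24] P1: store L5 := 62 | P0:I, P1:M(62), P2:I, P3:I | bus: BusRdX,Flush
[25] P3: store L0 := 6 | P0:I, P1:I, P2:I, P3:M(6) | bus: BusUpgr
[26] P2: store L2 := 98 | P0:I, P1:I, P2:M(98), P3:I | bus: BusRdX,Flush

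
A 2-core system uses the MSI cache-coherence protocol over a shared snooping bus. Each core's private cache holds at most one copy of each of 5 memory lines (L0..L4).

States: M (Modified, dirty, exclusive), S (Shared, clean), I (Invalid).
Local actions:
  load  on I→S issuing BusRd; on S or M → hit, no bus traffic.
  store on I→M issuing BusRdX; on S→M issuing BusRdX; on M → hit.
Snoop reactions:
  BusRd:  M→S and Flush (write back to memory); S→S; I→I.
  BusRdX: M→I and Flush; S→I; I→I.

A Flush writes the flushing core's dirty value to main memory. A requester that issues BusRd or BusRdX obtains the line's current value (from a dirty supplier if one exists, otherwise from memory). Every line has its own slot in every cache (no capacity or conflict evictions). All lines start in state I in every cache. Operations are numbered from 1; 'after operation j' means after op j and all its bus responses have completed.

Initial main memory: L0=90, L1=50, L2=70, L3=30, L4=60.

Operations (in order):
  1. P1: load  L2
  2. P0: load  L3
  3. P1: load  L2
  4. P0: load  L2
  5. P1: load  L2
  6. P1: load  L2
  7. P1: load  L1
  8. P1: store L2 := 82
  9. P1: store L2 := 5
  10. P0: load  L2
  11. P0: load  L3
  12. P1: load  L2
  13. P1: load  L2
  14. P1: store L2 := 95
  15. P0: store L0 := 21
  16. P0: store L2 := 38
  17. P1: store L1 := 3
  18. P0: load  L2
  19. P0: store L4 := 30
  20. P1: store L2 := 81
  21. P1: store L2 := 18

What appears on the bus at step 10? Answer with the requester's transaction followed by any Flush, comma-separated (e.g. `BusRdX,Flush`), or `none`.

bus = BusRd,Flush

[1] P1: load  L2 | P0:I, P1:S(70) | bus: BusRd
[2] P0: load  L3 | P0:S(30), P1:I | bus: BusRd
[3] P1: load  L2 | P0:I, P1:S(70) | bus: none
[4] P0: load  L2 | P0:S(70), P1:S(70) | bus: BusRd
[5] P1: load  L2 | P0:S(70), P1:S(70) | bus: none
[6] P1: load  L2 | P0:S(70), P1:S(70) | bus: none
[7] P1: load  L1 | P0:I, P1:S(50) | bus: BusRd
[8] P1: store L2 := 82 | P0:I, P1:M(82) | bus: BusRdX
[9] P1: store L2 := 5 | P0:I, P1:M(5) | bus: none
[10] P0: load  L2 | P0:S(5), P1:S(5) | bus: BusRd,Flush
[11] P0: load  L3 | P0:S(30), P1:I | bus: none
[12] P1: load  L2 | P0:S(5), P1:S(5) | bus: none
[13] P1: load  L2 | P0:S(5), P1:S(5) | bus: none
[14] P1: store L2 := 95 | P0:I, P1:M(95) | bus: BusRdX
[15] P0: store L0 := 21 | P0:M(21), P1:I | bus: BusRdX
[16] P0: store L2 := 38 | P0:M(38), P1:I | bus: BusRdX,Flush
[17] P1: store L1 := 3 | P0:I, P1:M(3) | bus: BusRdX
[18] P0: load  L2 | P0:M(38), P1:I | bus: none
[19] P0: store L4 := 30 | P0:M(30), P1:I | bus: BusRdX
[20] P1: store L2 := 81 | P0:I, P1:M(81) | bus: BusRdX,Flush
[21] P1: store L2 := 18 | P0:I, P1:M(18) | bus: none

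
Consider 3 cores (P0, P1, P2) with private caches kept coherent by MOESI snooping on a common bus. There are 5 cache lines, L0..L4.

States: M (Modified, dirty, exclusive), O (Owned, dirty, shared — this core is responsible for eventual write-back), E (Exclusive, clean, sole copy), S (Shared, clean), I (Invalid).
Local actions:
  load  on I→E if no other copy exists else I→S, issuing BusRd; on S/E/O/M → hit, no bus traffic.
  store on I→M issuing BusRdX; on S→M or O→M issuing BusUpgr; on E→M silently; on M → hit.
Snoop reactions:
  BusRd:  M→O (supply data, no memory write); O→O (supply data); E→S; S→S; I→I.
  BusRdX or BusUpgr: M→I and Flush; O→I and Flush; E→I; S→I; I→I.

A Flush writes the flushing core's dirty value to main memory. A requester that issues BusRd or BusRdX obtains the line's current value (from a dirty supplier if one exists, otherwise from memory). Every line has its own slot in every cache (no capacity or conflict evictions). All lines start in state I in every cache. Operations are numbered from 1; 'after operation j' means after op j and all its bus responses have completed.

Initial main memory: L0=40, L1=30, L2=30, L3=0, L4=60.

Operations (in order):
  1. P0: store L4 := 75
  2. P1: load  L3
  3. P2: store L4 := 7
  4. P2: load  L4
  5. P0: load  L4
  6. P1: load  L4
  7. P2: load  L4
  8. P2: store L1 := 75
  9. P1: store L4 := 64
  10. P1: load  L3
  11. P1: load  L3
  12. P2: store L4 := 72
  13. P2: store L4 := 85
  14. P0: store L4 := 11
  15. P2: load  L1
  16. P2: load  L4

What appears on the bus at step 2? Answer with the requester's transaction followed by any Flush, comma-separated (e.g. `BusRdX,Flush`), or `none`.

[1] P0: store L4 := 75 | P0:M(75), P1:I, P2:I | bus: BusRdX
[2] P1: load  L3 | P0:I, P1:E(0), P2:I | bus: BusRd
[3] P2: store L4 := 7 | P0:I, P1:I, P2:M(7) | bus: BusRdX,Flush
[4] P2: load  L4 | P0:I, P1:I, P2:M(7) | bus: none
[5] P0: load  L4 | P0:S(7), P1:I, P2:O(7) | bus: BusRd
[6] P1: load  L4 | P0:S(7), P1:S(7), P2:O(7) | bus: BusRd
[7] P2: load  L4 | P0:S(7), P1:S(7), P2:O(7) | bus: none
[8] P2: store L1 := 75 | P0:I, P1:I, P2:M(75) | bus: BusRdX
[9] P1: store L4 := 64 | P0:I, P1:M(64), P2:I | bus: BusUpgr,Flush
[10] P1: load  L3 | P0:I, P1:E(0), P2:I | bus: none
[11] P1: load  L3 | P0:I, P1:E(0), P2:I | bus: none
[12] P2: store L4 := 72 | P0:I, P1:I, P2:M(72) | bus: BusRdX,Flush
[13] P2: store L4 := 85 | P0:I, P1:I, P2:M(85) | bus: none
[14] P0: store L4 := 11 | P0:M(11), P1:I, P2:I | bus: BusRdX,Flush
[15] P2: load  L1 | P0:I, P1:I, P2:M(75) | bus: none
[16] P2: load  L4 | P0:O(11), P1:I, P2:S(11) | bus: BusRd

bus = BusRd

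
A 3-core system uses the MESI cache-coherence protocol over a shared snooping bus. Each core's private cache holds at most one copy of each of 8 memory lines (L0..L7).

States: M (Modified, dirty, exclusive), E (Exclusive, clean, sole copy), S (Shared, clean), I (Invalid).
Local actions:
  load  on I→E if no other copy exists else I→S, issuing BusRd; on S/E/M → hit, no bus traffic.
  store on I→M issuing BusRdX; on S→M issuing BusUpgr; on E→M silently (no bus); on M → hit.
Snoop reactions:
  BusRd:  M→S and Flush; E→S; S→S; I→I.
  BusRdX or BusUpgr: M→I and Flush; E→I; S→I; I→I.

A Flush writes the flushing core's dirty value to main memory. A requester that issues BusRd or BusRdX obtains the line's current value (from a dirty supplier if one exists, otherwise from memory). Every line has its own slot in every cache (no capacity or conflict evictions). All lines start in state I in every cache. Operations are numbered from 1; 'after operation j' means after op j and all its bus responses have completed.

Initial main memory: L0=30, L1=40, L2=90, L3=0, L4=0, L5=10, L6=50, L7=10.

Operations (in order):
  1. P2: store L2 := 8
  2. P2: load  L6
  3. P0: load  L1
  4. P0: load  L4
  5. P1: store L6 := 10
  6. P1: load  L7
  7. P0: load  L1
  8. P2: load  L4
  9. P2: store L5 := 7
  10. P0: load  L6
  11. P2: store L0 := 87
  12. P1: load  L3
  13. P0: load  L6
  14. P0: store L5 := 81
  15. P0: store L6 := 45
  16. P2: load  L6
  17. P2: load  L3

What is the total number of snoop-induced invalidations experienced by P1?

[1] P2: store L2 := 8 | P0:I, P1:I, P2:M(8) | bus: BusRdX
[2] P2: load  L6 | P0:I, P1:I, P2:E(50) | bus: BusRd
[3] P0: load  L1 | P0:E(40), P1:I, P2:I | bus: BusRd
[4] P0: load  L4 | P0:E(0), P1:I, P2:I | bus: BusRd
[5] P1: store L6 := 10 | P0:I, P1:M(10), P2:I | bus: BusRdX
[6] P1: load  L7 | P0:I, P1:E(10), P2:I | bus: BusRd
[7] P0: load  L1 | P0:E(40), P1:I, P2:I | bus: none
[8] P2: load  L4 | P0:S(0), P1:I, P2:S(0) | bus: BusRd
[9] P2: store L5 := 7 | P0:I, P1:I, P2:M(7) | bus: BusRdX
[10] P0: load  L6 | P0:S(10), P1:S(10), P2:I | bus: BusRd,Flush
[11] P2: store L0 := 87 | P0:I, P1:I, P2:M(87) | bus: BusRdX
[12] P1: load  L3 | P0:I, P1:E(0), P2:I | bus: BusRd
[13] P0: load  L6 | P0:S(10), P1:S(10), P2:I | bus: none
[14] P0: store L5 := 81 | P0:M(81), P1:I, P2:I | bus: BusRdX,Flush
[15] P0: store L6 := 45 | P0:M(45), P1:I, P2:I | bus: BusUpgr
[16] P2: load  L6 | P0:S(45), P1:I, P2:S(45) | bus: BusRd,Flush
[17] P2: load  L3 | P0:I, P1:S(0), P2:S(0) | bus: BusRd

invalidations = 1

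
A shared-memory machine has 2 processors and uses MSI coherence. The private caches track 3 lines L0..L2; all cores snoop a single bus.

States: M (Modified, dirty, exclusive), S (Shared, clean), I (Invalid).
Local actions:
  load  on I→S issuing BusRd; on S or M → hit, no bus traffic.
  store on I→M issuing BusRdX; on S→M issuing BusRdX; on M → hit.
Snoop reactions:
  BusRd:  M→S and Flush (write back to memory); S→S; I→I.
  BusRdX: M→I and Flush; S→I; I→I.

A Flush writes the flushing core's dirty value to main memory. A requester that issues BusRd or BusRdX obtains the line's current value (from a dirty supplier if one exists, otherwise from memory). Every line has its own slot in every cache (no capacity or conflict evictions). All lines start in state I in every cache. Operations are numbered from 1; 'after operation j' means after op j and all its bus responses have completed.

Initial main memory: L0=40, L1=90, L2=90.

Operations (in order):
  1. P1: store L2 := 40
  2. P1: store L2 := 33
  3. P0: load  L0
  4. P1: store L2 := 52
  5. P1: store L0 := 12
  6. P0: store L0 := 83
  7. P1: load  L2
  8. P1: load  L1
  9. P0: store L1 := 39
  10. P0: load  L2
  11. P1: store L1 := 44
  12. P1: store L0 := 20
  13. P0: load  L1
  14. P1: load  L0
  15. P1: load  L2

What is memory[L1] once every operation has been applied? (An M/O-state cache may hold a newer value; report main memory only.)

1. P1: store L2 := 40  bus=[BusRdX]  L2: P0=I P1=M  mem[L2]=90
2. P1: store L2 := 33  bus=[-]  L2: P0=I P1=M  mem[L2]=90
3. P0: load  L0  bus=[BusRd]  L0: P0=S P1=I  mem[L0]=40
4. P1: store L2 := 52  bus=[-]  L2: P0=I P1=M  mem[L2]=90
5. P1: store L0 := 12  bus=[BusRdX]  L0: P0=I P1=M  mem[L0]=40
6. P0: store L0 := 83  bus=[BusRdX,Flush]  L0: P0=M P1=I  mem[L0]=12
7. P1: load  L2  bus=[-]  L2: P0=I P1=M  mem[L2]=90
8. P1: load  L1  bus=[BusRd]  L1: P0=I P1=S  mem[L1]=90
9. P0: store L1 := 39  bus=[BusRdX]  L1: P0=M P1=I  mem[L1]=90
10. P0: load  L2  bus=[BusRd,Flush]  L2: P0=S P1=S  mem[L2]=52
11. P1: store L1 := 44  bus=[BusRdX,Flush]  L1: P0=I P1=M  mem[L1]=39
12. P1: store L0 := 20  bus=[BusRdX,Flush]  L0: P0=I P1=M  mem[L0]=83
13. P0: load  L1  bus=[BusRd,Flush]  L1: P0=S P1=S  mem[L1]=44
14. P1: load  L0  bus=[-]  L0: P0=I P1=M  mem[L0]=83
15. P1: load  L2  bus=[-]  L2: P0=S P1=S  mem[L2]=52

memory[L1] = 44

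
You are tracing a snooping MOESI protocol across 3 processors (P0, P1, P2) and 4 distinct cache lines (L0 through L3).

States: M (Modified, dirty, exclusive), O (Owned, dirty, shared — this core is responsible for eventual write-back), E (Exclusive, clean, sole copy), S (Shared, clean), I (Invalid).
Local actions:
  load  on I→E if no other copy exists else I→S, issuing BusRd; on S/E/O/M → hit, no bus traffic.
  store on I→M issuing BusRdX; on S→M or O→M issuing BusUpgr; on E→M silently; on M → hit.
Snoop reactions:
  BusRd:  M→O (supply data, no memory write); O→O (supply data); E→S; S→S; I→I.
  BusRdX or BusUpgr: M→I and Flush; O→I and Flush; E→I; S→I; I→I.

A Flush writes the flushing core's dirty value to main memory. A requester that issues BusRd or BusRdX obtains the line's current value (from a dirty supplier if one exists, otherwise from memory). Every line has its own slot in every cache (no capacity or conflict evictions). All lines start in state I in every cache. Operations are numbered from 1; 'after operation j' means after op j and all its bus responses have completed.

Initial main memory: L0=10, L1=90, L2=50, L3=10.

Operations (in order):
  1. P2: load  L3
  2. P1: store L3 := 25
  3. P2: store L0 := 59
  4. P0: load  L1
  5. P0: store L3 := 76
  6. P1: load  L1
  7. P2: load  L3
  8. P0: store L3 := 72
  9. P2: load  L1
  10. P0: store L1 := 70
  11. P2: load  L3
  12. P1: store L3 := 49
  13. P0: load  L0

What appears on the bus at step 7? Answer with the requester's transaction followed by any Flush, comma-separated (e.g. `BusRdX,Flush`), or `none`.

step 1: P2: load  L3  ⟶  IIE  (L3)  txn=BusRd  M[L3]=10
step 2: P1: store L3 := 25  ⟶  IMI  (L3)  txn=BusRdX  M[L3]=10
step 3: P2: store L0 := 59  ⟶  IIM  (L0)  txn=BusRdX  M[L0]=10
step 4: P0: load  L1  ⟶  EII  (L1)  txn=BusRd  M[L1]=90
step 5: P0: store L3 := 76  ⟶  MII  (L3)  txn=BusRdX+Flush  M[L3]=25
step 6: P1: load  L1  ⟶  SSI  (L1)  txn=BusRd  M[L1]=90
step 7: P2: load  L3  ⟶  OIS  (L3)  txn=BusRd  M[L3]=25
step 8: P0: store L3 := 72  ⟶  MII  (L3)  txn=BusUpgr  M[L3]=25
step 9: P2: load  L1  ⟶  SSS  (L1)  txn=BusRd  M[L1]=90
step 10: P0: store L1 := 70  ⟶  MII  (L1)  txn=BusUpgr  M[L1]=90
step 11: P2: load  L3  ⟶  OIS  (L3)  txn=BusRd  M[L3]=25
step 12: P1: store L3 := 49  ⟶  IMI  (L3)  txn=BusRdX+Flush  M[L3]=72
step 13: P0: load  L0  ⟶  SIO  (L0)  txn=BusRd  M[L0]=10

bus = BusRd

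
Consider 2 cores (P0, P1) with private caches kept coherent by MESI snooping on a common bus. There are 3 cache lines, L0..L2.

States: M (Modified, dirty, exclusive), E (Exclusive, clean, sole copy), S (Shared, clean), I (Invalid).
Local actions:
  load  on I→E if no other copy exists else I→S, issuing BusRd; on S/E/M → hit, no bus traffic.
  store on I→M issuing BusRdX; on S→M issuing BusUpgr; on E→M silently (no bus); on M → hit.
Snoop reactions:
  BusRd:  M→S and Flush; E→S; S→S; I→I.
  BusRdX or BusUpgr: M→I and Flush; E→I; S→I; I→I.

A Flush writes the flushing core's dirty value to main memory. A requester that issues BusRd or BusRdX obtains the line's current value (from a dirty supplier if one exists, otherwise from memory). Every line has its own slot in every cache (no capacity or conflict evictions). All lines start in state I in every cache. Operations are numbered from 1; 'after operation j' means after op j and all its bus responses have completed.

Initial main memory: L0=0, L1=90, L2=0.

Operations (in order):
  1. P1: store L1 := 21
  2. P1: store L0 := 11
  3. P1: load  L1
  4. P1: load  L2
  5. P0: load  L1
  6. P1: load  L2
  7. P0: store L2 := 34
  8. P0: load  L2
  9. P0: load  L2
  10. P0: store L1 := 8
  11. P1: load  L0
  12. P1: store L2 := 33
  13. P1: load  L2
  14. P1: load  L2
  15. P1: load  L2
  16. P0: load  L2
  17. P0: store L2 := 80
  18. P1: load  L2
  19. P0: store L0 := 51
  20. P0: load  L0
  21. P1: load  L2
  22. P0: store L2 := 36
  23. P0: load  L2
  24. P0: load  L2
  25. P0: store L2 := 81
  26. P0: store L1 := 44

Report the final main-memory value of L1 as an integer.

step 1: P1: store L1 := 21  ⟶  IM  (L1)  txn=BusRdX  M[L1]=90
step 2: P1: store L0 := 11  ⟶  IM  (L0)  txn=BusRdX  M[L0]=0
step 3: P1: load  L1  ⟶  IM  (L1)  txn=∅  M[L1]=90
step 4: P1: load  L2  ⟶  IE  (L2)  txn=BusRd  M[L2]=0
step 5: P0: load  L1  ⟶  SS  (L1)  txn=BusRd+Flush  M[L1]=21
step 6: P1: load  L2  ⟶  IE  (L2)  txn=∅  M[L2]=0
step 7: P0: store L2 := 34  ⟶  MI  (L2)  txn=BusRdX  M[L2]=0
step 8: P0: load  L2  ⟶  MI  (L2)  txn=∅  M[L2]=0
step 9: P0: load  L2  ⟶  MI  (L2)  txn=∅  M[L2]=0
step 10: P0: store L1 := 8  ⟶  MI  (L1)  txn=BusUpgr  M[L1]=21
step 11: P1: load  L0  ⟶  IM  (L0)  txn=∅  M[L0]=0
step 12: P1: store L2 := 33  ⟶  IM  (L2)  txn=BusRdX+Flush  M[L2]=34
step 13: P1: load  L2  ⟶  IM  (L2)  txn=∅  M[L2]=34
step 14: P1: load  L2  ⟶  IM  (L2)  txn=∅  M[L2]=34
step 15: P1: load  L2  ⟶  IM  (L2)  txn=∅  M[L2]=34
step 16: P0: load  L2  ⟶  SS  (L2)  txn=BusRd+Flush  M[L2]=33
step 17: P0: store L2 := 80  ⟶  MI  (L2)  txn=BusUpgr  M[L2]=33
step 18: P1: load  L2  ⟶  SS  (L2)  txn=BusRd+Flush  M[L2]=80
step 19: P0: store L0 := 51  ⟶  MI  (L0)  txn=BusRdX+Flush  M[L0]=11
step 20: P0: load  L0  ⟶  MI  (L0)  txn=∅  M[L0]=11
step 21: P1: load  L2  ⟶  SS  (L2)  txn=∅  M[L2]=80
step 22: P0: store L2 := 36  ⟶  MI  (L2)  txn=BusUpgr  M[L2]=80
step 23: P0: load  L2  ⟶  MI  (L2)  txn=∅  M[L2]=80
step 24: P0: load  L2  ⟶  MI  (L2)  txn=∅  M[L2]=80
step 25: P0: store L2 := 81  ⟶  MI  (L2)  txn=∅  M[L2]=80
step 26: P0: store L1 := 44  ⟶  MI  (L1)  txn=∅  M[L1]=21

memory[L1] = 21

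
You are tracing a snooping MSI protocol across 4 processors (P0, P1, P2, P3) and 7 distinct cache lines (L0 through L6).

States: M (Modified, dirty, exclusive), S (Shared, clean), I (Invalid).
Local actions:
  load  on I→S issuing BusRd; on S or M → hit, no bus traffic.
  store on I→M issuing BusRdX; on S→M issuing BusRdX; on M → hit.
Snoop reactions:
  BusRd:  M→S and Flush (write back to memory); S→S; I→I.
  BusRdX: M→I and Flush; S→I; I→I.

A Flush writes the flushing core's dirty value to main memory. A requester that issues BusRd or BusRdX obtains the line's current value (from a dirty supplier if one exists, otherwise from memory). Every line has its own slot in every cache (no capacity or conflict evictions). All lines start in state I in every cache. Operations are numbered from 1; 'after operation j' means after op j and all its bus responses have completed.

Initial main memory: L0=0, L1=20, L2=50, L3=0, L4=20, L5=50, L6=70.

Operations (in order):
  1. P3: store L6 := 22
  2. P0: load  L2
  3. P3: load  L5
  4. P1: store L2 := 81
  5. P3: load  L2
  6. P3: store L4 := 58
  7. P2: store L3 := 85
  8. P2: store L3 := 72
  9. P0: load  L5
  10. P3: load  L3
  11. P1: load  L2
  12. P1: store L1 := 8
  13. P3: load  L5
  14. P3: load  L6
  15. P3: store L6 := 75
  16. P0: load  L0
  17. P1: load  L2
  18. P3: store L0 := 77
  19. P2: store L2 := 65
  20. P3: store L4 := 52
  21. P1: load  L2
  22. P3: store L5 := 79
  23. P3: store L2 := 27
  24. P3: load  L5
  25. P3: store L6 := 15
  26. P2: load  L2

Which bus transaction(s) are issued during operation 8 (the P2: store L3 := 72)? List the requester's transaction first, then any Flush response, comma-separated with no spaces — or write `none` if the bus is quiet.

bus = none

1. P3: store L6 := 22  bus=[BusRdX]  L6: P0=I P1=I P2=I P3=M  mem[L6]=70
2. P0: load  L2  bus=[BusRd]  L2: P0=S P1=I P2=I P3=I  mem[L2]=50
3. P3: load  L5  bus=[BusRd]  L5: P0=I P1=I P2=I P3=S  mem[L5]=50
4. P1: store L2 := 81  bus=[BusRdX]  L2: P0=I P1=M P2=I P3=I  mem[L2]=50
5. P3: load  L2  bus=[BusRd,Flush]  L2: P0=I P1=S P2=I P3=S  mem[L2]=81
6. P3: store L4 := 58  bus=[BusRdX]  L4: P0=I P1=I P2=I P3=M  mem[L4]=20
7. P2: store L3 := 85  bus=[BusRdX]  L3: P0=I P1=I P2=M P3=I  mem[L3]=0
8. P2: store L3 := 72  bus=[-]  L3: P0=I P1=I P2=M P3=I  mem[L3]=0
9. P0: load  L5  bus=[BusRd]  L5: P0=S P1=I P2=I P3=S  mem[L5]=50
10. P3: load  L3  bus=[BusRd,Flush]  L3: P0=I P1=I P2=S P3=S  mem[L3]=72
11. P1: load  L2  bus=[-]  L2: P0=I P1=S P2=I P3=S  mem[L2]=81
12. P1: store L1 := 8  bus=[BusRdX]  L1: P0=I P1=M P2=I P3=I  mem[L1]=20
13. P3: load  L5  bus=[-]  L5: P0=S P1=I P2=I P3=S  mem[L5]=50
14. P3: load  L6  bus=[-]  L6: P0=I P1=I P2=I P3=M  mem[L6]=70
15. P3: store L6 := 75  bus=[-]  L6: P0=I P1=I P2=I P3=M  mem[L6]=70
16. P0: load  L0  bus=[BusRd]  L0: P0=S P1=I P2=I P3=I  mem[L0]=0
17. P1: load  L2  bus=[-]  L2: P0=I P1=S P2=I P3=S  mem[L2]=81
18. P3: store L0 := 77  bus=[BusRdX]  L0: P0=I P1=I P2=I P3=M  mem[L0]=0
19. P2: store L2 := 65  bus=[BusRdX]  L2: P0=I P1=I P2=M P3=I  mem[L2]=81
20. P3: store L4 := 52  bus=[-]  L4: P0=I P1=I P2=I P3=M  mem[L4]=20
21. P1: load  L2  bus=[BusRd,Flush]  L2: P0=I P1=S P2=S P3=I  mem[L2]=65
22. P3: store L5 := 79  bus=[BusRdX]  L5: P0=I P1=I P2=I P3=M  mem[L5]=50
23. P3: store L2 := 27  bus=[BusRdX]  L2: P0=I P1=I P2=I P3=M  mem[L2]=65
24. P3: load  L5  bus=[-]  L5: P0=I P1=I P2=I P3=M  mem[L5]=50
25. P3: store L6 := 15  bus=[-]  L6: P0=I P1=I P2=I P3=M  mem[L6]=70
26. P2: load  L2  bus=[BusRd,Flush]  L2: P0=I P1=I P2=S P3=S  mem[L2]=27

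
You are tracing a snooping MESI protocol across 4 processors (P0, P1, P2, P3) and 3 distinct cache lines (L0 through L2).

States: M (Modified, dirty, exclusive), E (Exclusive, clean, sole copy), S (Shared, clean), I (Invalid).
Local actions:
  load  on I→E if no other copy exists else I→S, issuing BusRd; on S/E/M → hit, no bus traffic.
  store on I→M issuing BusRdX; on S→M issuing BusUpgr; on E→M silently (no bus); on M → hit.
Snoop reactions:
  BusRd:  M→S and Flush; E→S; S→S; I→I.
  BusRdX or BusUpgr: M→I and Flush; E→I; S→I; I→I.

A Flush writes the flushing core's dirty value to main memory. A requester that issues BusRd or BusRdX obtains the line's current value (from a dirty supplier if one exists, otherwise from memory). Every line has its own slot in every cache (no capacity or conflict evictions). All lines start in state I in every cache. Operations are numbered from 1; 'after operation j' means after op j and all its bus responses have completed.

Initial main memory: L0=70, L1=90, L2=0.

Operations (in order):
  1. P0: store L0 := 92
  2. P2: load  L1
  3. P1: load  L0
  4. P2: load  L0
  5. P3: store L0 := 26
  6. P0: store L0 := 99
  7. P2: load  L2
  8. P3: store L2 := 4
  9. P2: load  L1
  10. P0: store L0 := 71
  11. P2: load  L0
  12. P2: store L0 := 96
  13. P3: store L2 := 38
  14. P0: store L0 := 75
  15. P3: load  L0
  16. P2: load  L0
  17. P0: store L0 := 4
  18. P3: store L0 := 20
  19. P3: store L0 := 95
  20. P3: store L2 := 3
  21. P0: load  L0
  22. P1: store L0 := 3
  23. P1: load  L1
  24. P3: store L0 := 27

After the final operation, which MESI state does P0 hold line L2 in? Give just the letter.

state = I

1. P0: store L0 := 92  bus=[BusRdX]  L0: P0=M P1=I P2=I P3=I  mem[L0]=70
2. P2: load  L1  bus=[BusRd]  L1: P0=I P1=I P2=E P3=I  mem[L1]=90
3. P1: load  L0  bus=[BusRd,Flush]  L0: P0=S P1=S P2=I P3=I  mem[L0]=92
4. P2: load  L0  bus=[BusRd]  L0: P0=S P1=S P2=S P3=I  mem[L0]=92
5. P3: store L0 := 26  bus=[BusRdX]  L0: P0=I P1=I P2=I P3=M  mem[L0]=92
6. P0: store L0 := 99  bus=[BusRdX,Flush]  L0: P0=M P1=I P2=I P3=I  mem[L0]=26
7. P2: load  L2  bus=[BusRd]  L2: P0=I P1=I P2=E P3=I  mem[L2]=0
8. P3: store L2 := 4  bus=[BusRdX]  L2: P0=I P1=I P2=I P3=M  mem[L2]=0
9. P2: load  L1  bus=[-]  L1: P0=I P1=I P2=E P3=I  mem[L1]=90
10. P0: store L0 := 71  bus=[-]  L0: P0=M P1=I P2=I P3=I  mem[L0]=26
11. P2: load  L0  bus=[BusRd,Flush]  L0: P0=S P1=I P2=S P3=I  mem[L0]=71
12. P2: store L0 := 96  bus=[BusUpgr]  L0: P0=I P1=I P2=M P3=I  mem[L0]=71
13. P3: store L2 := 38  bus=[-]  L2: P0=I P1=I P2=I P3=M  mem[L2]=0
14. P0: store L0 := 75  bus=[BusRdX,Flush]  L0: P0=M P1=I P2=I P3=I  mem[L0]=96
15. P3: load  L0  bus=[BusRd,Flush]  L0: P0=S P1=I P2=I P3=S  mem[L0]=75
16. P2: load  L0  bus=[BusRd]  L0: P0=S P1=I P2=S P3=S  mem[L0]=75
17. P0: store L0 := 4  bus=[BusUpgr]  L0: P0=M P1=I P2=I P3=I  mem[L0]=75
18. P3: store L0 := 20  bus=[BusRdX,Flush]  L0: P0=I P1=I P2=I P3=M  mem[L0]=4
19. P3: store L0 := 95  bus=[-]  L0: P0=I P1=I P2=I P3=M  mem[L0]=4
20. P3: store L2 := 3  bus=[-]  L2: P0=I P1=I P2=I P3=M  mem[L2]=0
21. P0: load  L0  bus=[BusRd,Flush]  L0: P0=S P1=I P2=I P3=S  mem[L0]=95
22. P1: store L0 := 3  bus=[BusRdX]  L0: P0=I P1=M P2=I P3=I  mem[L0]=95
23. P1: load  L1  bus=[BusRd]  L1: P0=I P1=S P2=S P3=I  mem[L1]=90
24. P3: store L0 := 27  bus=[BusRdX,Flush]  L0: P0=I P1=I P2=I P3=M  mem[L0]=3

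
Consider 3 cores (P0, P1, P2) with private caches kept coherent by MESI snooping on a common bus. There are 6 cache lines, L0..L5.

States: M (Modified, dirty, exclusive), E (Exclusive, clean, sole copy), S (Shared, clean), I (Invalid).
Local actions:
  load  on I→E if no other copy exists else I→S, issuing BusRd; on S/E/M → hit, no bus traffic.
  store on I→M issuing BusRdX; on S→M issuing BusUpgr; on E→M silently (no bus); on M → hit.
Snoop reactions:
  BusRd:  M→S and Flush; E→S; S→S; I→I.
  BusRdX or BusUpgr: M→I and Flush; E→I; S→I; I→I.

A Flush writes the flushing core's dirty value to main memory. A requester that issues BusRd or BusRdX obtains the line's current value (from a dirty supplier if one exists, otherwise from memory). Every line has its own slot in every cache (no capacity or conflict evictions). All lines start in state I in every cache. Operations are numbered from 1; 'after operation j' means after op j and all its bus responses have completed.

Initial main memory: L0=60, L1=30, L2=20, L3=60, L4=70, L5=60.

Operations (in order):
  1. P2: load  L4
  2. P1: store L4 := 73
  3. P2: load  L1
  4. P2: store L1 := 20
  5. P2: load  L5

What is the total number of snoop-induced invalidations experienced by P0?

invalidations = 0

  op1 P2: load  L4 → I/I/E on L4; bus BusRd; mem=70
  op2 P1: store L4 := 73 → I/M/I on L4; bus BusRdX; mem=70
  op3 P2: load  L1 → I/I/E on L1; bus BusRd; mem=30
  op4 P2: store L1 := 20 → I/I/M on L1; bus (none); mem=30
  op5 P2: load  L5 → I/I/E on L5; bus BusRd; mem=60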